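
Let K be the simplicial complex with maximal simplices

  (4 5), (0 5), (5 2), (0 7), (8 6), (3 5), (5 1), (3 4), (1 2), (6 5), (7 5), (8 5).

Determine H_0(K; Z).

H_0 ≅ Z.

Fix the vertex order 0 < 1 < 2 < 3 < 4 < 5 < 6 < 7 < 8 and write every simplex with vertices in increasing order. Then dim K = 1 and the simplices of K are:

  0-simplices (9): [0], [1], [2], [3], [4], [5], [6], [7], [8]
  1-simplices (12): [0,5], [0,7], [1,2], [1,5], [2,5], [3,4], [3,5], [4,5], [5,6], [5,7], [5,8], [6,8]

Hence C_0 ≅ Z^9, C_1 ≅ Z^12.

The boundary map ∂_1: C_1 → C_0 is given by ∂[p,q] = [q] − [p].
The 9×12 boundary matrix has rank 8 and Smith normal form diag(1,1,1,1,1,1,1,1).

Now H_k = ker ∂_k / im ∂_{k+1}, so:

  H_0: rank C_0 − rank ∂_1 = 9 − 8 = 1, and the invariant factors of ∂_1 are all 1, so H_0 = Z.

(K is a triangulation of a wedge of 4 circles.)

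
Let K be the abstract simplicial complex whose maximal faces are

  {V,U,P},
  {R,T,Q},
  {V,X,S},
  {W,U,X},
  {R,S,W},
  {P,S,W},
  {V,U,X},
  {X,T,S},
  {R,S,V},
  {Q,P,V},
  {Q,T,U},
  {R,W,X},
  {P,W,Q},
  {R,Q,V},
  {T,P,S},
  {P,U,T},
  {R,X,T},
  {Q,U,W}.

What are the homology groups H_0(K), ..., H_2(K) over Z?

K has 9 vertices, 27 edges, 18 triangles.
rank ∂_0 = 0, rank ∂_1 = 8 ⇒ b_0 = 9 − 0 − 8 = 1; all invariant factors of ∂_1 are 1 so no torsion. So H_0 = Z.
rank ∂_1 = 8, rank ∂_2 = 18 ⇒ b_1 = 27 − 8 − 18 = 1; ∂_2 has invariant factor(s) [2] giving torsion. So H_1 = Z ⊕ Z/2.
rank ∂_2 = 18, rank ∂_3 = 0 ⇒ b_2 = 18 − 18 − 0 = 0. So H_2 = 0.

H_0 ≅ Z,  H_1 ≅ Z ⊕ Z/2,  H_2 = 0.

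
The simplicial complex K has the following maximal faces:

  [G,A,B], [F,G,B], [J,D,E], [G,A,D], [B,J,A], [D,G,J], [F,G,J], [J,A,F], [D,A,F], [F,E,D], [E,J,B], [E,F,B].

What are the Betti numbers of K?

We work with the vertex ordering A < B < D < E < F < G < J. The simplices of K, each written with vertices in increasing order, are:

  0-simplices (7): A, B, D, E, F, G, J
  1-simplices (18): AB, AD, AF, AG, AJ, BE, BF, BG, BJ, DE, DF, DG, DJ, EF, EJ, FG, FJ, GJ
  2-simplices (12): ABG, ABJ, ADF, ADG, AFJ, BEF, BEJ, BFG, DEF, DEJ, DGJ, FGJ

giving chain groups C_0 ≅ Z^7, C_1 ≅ Z^18, C_2 ≅ Z^12.

The boundary map ∂_1: C_1 → C_0 is given by ∂[p,q] = [q] − [p]. For instance
  ∂AG = G − A.
This gives a 7×18 integer matrix of rank 6; reducing to Smith normal form yields diagonal entries (1,1,1,1,1,1).

The boundary map ∂_2: C_2 → C_1 sends each 2-simplex [p,q,r] to [q,r] − [p,r] + [p,q]. For instance
  ∂ADG = DG − AG + AD,
  ∂DEJ = EJ − DJ + DE.
The 18×12 boundary matrix has rank 12 and Smith normal form diag(1,1,1,1,1,1,1,1,1,1,1,2).

Now H_k = ker ∂_k / im ∂_{k+1}, so:

  H_0: rank C_0 − rank ∂_1 = 7 − 6 = 1, and the invariant factors of ∂_1 are all 1, so H_0 = Z.
  H_1: rank ker ∂_1 − rank ∂_2 = (18 − 6) − 12 = 0, and ∂_2 has invariant factor 2 > 1, so H_1 = Z/2.
  H_2: rank ker ∂_2 − rank ∂_3 = (12 − 12) − 0 = 0, and there is no ∂_3, so H_2 = 0.

(K is a triangulation of the real projective plane RP^2.)

Hence the Betti numbers are b_0 = 1, b_1 = 0, b_2 = 0.

b_0 = 1, b_1 = 0, b_2 = 0.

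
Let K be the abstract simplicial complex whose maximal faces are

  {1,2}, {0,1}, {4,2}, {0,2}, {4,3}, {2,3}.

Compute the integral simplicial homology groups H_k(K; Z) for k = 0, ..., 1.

Order the vertices as 0 < 1 < 2 < 3 < 4. Listing each simplex with vertices in this order, K has dimension 1 with simplices:

  0-simplices (5): [0], [1], [2], [3], [4]
  1-simplices (6): [0,1], [0,2], [1,2], [2,3], [2,4], [3,4]

so the chain groups are C_0 ≅ Z^5, C_1 ≅ Z^6.

The boundary map ∂_1: C_1 → C_0 maps an edge to its endpoints' difference, ∂[p,q] = q − p. For instance
  ∂[0,1] = [1] − [0].
The 5×6 boundary matrix has rank 4 and Smith normal form diag(1,1,1,1).

Now H_k = ker ∂_k / im ∂_{k+1}, so:

  H_0: rank C_0 − rank ∂_1 = 5 − 4 = 1, and the invariant factors of ∂_1 are all 1, so H_0 = Z.
  H_1: rank ker ∂_1 − rank ∂_2 = (6 − 4) − 0 = 2, and there is no ∂_2, so H_1 = Z^2.

H_0 ≅ Z,  H_1 ≅ Z^2.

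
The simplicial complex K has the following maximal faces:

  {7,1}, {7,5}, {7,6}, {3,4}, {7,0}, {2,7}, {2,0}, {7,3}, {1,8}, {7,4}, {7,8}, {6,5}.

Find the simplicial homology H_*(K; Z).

H_0 = Z,  H_1 = Z^4.

Fix the vertex order 0 < 1 < 2 < 3 < 4 < 5 < 6 < 7 < 8 and write every simplex with vertices in increasing order. Then dim K = 1 and the simplices of K are:

  0-simplices (9): [0], [1], [2], [3], [4], [5], [6], [7], [8]
  1-simplices (12): [0,2], [0,7], [1,7], [1,8], [2,7], [3,4], [3,7], [4,7], [5,6], [5,7], [6,7], [7,8]

giving chain groups C_0 ≅ Z^9, C_1 ≅ Z^12.

∂_1: C_1 → C_0 maps an edge to its endpoints' difference, ∂[p,q] = q − p.
This gives a 9×12 integer matrix of rank 8; reducing to Smith normal form yields diagonal entries (1,1,1,1,1,1,1,1).

Now H_k = ker ∂_k / im ∂_{k+1}, so:

  H_0: rank C_0 − rank ∂_1 = 9 − 8 = 1, and the invariant factors of ∂_1 are all 1, so H_0 ≅ Z.
  H_1: rank ker ∂_1 − rank ∂_2 = (12 − 8) − 0 = 4, and there is no ∂_2, so H_1 ≅ Z^4.

As a check, the Euler characteristic is 9 − 12 = -3, which agrees with 1 − 4 = -3.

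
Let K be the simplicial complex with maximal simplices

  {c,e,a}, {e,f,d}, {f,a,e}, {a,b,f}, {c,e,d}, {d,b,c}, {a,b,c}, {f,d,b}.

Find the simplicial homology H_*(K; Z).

H_0 ≅ Z,  H_1 = 0,  H_2 ≅ Z.

Order the vertices as a < b < c < d < e < f. Listing each simplex with vertices in this order, K has dimension 2 with simplices:

  0-simplices (6): a, b, c, d, e, f
  1-simplices (12): ab, ac, ae, af, bc, bd, bf, cd, ce, de, df, ef
  2-simplices (8): abc, abf, ace, aef, bcd, bdf, cde, def

giving chain groups C_0 ≅ Z^6, C_1 ≅ Z^12, C_2 ≅ Z^8.

Boundary ∂_1: C_1 → C_0 is given by ∂[p,q] = [q] − [p].
This gives a 6×12 integer matrix of rank 5; reducing to Smith normal form yields diagonal entries (1,1,1,1,1).

Boundary ∂_2: C_2 → C_1 maps a triangle to the signed sum of its edges. For instance
  ∂cde = de − ce + cd,
  ∂abc = bc − ac + ab.
As a 12×8 matrix over Z this has rank 7, with invariant factors (1,1,1,1,1,1,1).

Reading off H_k = ker ∂_k / im ∂_{k+1}:

  H_0: rank C_0 − rank ∂_1 = 6 − 5 = 1, and the invariant factors of ∂_1 are all 1, so H_0 = Z.
  H_1: rank ker ∂_1 − rank ∂_2 = (12 − 5) − 7 = 0, and the invariant factors of ∂_2 are all 1, so H_1 = 0.
  H_2: rank ker ∂_2 − rank ∂_3 = (8 − 7) − 0 = 1, and there is no ∂_3, so H_2 = Z.

(K is a triangulation of the 2-sphere S^2.)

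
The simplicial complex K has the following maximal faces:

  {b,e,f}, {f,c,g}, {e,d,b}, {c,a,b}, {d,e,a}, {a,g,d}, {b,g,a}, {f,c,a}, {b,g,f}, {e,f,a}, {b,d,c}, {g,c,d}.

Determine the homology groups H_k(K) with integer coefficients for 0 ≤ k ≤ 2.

Take the total order a < b < c < d < e < f < g on the vertex set. Then K (dimension 2) consists of the simplices:

  0-simplices (7): a, b, c, d, e, f, g
  1-simplices (18): ab, ac, ad, ae, af, ag, bc, bd, be, bf, bg, cd, cf, cg, de, dg, ef, fg
  2-simplices (12): abc, abg, acf, ade, adg, aef, bcd, bde, bef, bfg, cdg, cfg

Hence C_0 ≅ Z^7, C_1 ≅ Z^18, C_2 ≅ Z^12.

The boundary map ∂_1: C_1 → C_0 sends each edge [p,q] (with p < q) to q − p.
The resulting 7×18 matrix has rank 6, and its Smith normal form has invariant factors (1,1,1,1,1,1).

∂_2: C_2 → C_1 sends each 2-simplex [p,q,r] to [q,r] − [p,r] + [p,q]. For instance
  ∂aef = ef − af + ae,
  ∂abg = bg − ag + ab.
This gives a 18×12 integer matrix of rank 12; reducing to Smith normal form yields diagonal entries (1,1,1,1,1,1,1,1,1,1,1,2).

Now H_k = ker ∂_k / im ∂_{k+1}, so:

  H_0: rank C_0 − rank ∂_1 = 7 − 6 = 1, and the invariant factors of ∂_1 are all 1, so H_0 ≅ Z.
  H_1: rank ker ∂_1 − rank ∂_2 = (18 − 6) − 12 = 0, and ∂_2 has invariant factor 2 > 1, so H_1 ≅ Z_2.
  H_2: rank ker ∂_2 − rank ∂_3 = (12 − 12) − 0 = 0, and there is no ∂_3, so H_2 ≅ 0.

As a check, the Euler characteristic is 7 − 18 + 12 = 1, which agrees with 1 − 0 + 0 = 1.

H_0 = Z,  H_1 = Z_2,  H_2 = 0.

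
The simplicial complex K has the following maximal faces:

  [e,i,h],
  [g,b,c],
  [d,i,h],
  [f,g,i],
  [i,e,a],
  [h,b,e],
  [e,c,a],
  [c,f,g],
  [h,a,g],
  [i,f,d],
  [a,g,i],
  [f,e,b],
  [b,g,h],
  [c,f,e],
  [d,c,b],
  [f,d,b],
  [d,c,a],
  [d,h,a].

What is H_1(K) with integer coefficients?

H_1 = Z ⊕ Z_2.

Fix the vertex order a < b < c < d < e < f < g < h < i and write every simplex with vertices in increasing order. Then dim K = 2 and the simplices of K are:

  0-simplices (9): a, b, c, d, e, f, g, h, i
  1-simplices (27): ac, ad, ae, ag, ah, ai, bc, bd, be, bf, bg, bh, cd, ce, cf, cg, df, dh, di, ef, eh, ei, fg, fi, gh, gi, hi
  2-simplices (18): acd, ace, adh, aei, agh, agi, bcd, bcg, bdf, bef, beh, bgh, cef, cfg, dfi, dhi, ehi, fgi

Hence C_0 ≅ Z^9, C_1 ≅ Z^27, C_2 ≅ Z^18.

The boundary map ∂_1: C_1 → C_0 sends each edge [p,q] (with p < q) to q − p. For instance
  ∂ai = i − a.
This gives a 9×27 integer matrix of rank 8; reducing to Smith normal form yields diagonal entries (1,1,1,1,1,1,1,1).

∂_2: C_2 → C_1 acts by ∂[p,q,r] = [q,r] − [p,r] + [p,q]. For instance
  ∂beh = eh − bh + be,
  ∂dfi = fi − di + df.
The 27×18 boundary matrix has rank 18 and Smith normal form diag(1,1,1,1,1,1,1,1,1,1,1,1,1,1,1,1,1,2).

Now H_k = ker ∂_k / im ∂_{k+1}, so:

  H_1: rank ker ∂_1 − rank ∂_2 = (27 − 8) − 18 = 1, and ∂_2 has invariant factor 2 > 1, so H_1 = Z ⊕ Z_2.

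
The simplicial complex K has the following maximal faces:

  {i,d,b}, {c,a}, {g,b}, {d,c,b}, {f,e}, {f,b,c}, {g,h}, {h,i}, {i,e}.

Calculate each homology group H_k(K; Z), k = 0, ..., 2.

H_0 = Z,  H_1 = Z^2,  H_2 = 0.

Take the total order a < b < c < d < e < f < g < h < i on the vertex set. Then K (dimension 2) consists of the simplices:

  0-simplices (9): a, b, c, d, e, f, g, h, i
  1-simplices (13): ac, bc, bd, bf, bg, bi, cd, cf, di, ef, ei, gh, hi
  2-simplices (3): bcd, bcf, bdi

giving chain groups C_0 ≅ Z^9, C_1 ≅ Z^13, C_2 ≅ Z^3.

The boundary map ∂_1: C_1 → C_0 maps an edge to its endpoints' difference, ∂[p,q] = q − p. For instance
  ∂ei = i − e.
The resulting 9×13 matrix has rank 8, and its Smith normal form has invariant factors (1,1,1,1,1,1,1,1).

∂_2: C_2 → C_1 sends each 2-simplex [p,q,r] to [q,r] − [p,r] + [p,q]. For instance
  ∂bdi = di − bi + bd,
  ∂bcd = cd − bd + bc.
The 13×3 boundary matrix has rank 3 and Smith normal form diag(1,1,1).

From H_k ≅ ker(∂_k) / im(∂_{k+1}) we obtain:

  H_0: rank C_0 − rank ∂_1 = 9 − 8 = 1, and the invariant factors of ∂_1 are all 1, so H_0 = Z.
  H_1: rank ker ∂_1 − rank ∂_2 = (13 − 8) − 3 = 2, and the invariant factors of ∂_2 are all 1, so H_1 = Z^2.
  H_2: rank ker ∂_2 − rank ∂_3 = (3 − 3) − 0 = 0, and there is no ∂_3, so H_2 = 0.

As a check, the Euler characteristic is 9 − 13 + 3 = -1, which agrees with 1 − 2 + 0 = -1.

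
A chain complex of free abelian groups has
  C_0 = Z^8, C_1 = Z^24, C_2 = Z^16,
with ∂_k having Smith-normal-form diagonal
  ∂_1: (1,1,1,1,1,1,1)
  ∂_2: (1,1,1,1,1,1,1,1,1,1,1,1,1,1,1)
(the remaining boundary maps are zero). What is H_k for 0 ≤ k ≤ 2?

H_0 ≅ Z,  H_1 ≅ Z^2,  H_2 ≅ Z.

H_0: b_0 = 8 − 0 − 7 = 1; torsion from ∂_1 factors > 1: none. So H_0 ≅ Z.
H_1: b_1 = 24 − 7 − 15 = 2; torsion from ∂_2 factors > 1: none. So H_1 ≅ Z^2.
H_2: b_2 = 16 − 15 − 0 = 1; torsion from ∂_3 factors > 1: none. So H_2 ≅ Z.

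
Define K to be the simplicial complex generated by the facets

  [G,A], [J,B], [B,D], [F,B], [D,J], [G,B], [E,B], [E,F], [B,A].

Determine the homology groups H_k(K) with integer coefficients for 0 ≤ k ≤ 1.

H_0 = Z,  H_1 = Z^3.

Take the total order A < B < D < E < F < G < J on the vertex set. Then K (dimension 1) consists of the simplices:

  0-simplices (7): A, B, D, E, F, G, J
  1-simplices (9): AB, AG, BD, BE, BF, BG, BJ, DJ, EF

giving chain groups C_0 ≅ Z^7, C_1 ≅ Z^9.

∂_1: C_1 → C_0 sends each edge [p,q] (with p < q) to q − p.
The 7×9 boundary matrix has rank 6 and Smith normal form diag(1,1,1,1,1,1).

From H_k ≅ ker(∂_k) / im(∂_{k+1}) we obtain:

  H_0: rank C_0 − rank ∂_1 = 7 − 6 = 1, and the invariant factors of ∂_1 are all 1, so H_0 = Z.
  H_1: rank ker ∂_1 − rank ∂_2 = (9 − 6) − 0 = 3, and there is no ∂_2, so H_1 = Z^3.

(K is a triangulation of a wedge of 3 circles.)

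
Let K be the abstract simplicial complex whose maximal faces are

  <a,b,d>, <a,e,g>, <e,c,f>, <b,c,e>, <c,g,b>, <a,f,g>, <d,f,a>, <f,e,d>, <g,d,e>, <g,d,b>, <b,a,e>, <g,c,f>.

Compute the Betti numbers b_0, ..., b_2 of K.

Fix the vertex order a < b < c < d < e < f < g and write every simplex with vertices in increasing order. Then dim K = 2 and the simplices of K are:

  0-simplices (7): a, b, c, d, e, f, g
  1-simplices (18): ab, ad, ae, af, ag, bc, bd, be, bg, ce, cf, cg, de, df, dg, ef, eg, fg
  2-simplices (12): abd, abe, adf, aeg, afg, bce, bcg, bdg, cef, cfg, def, deg

so the chain groups are C_0 ≅ Z^7, C_1 ≅ Z^18, C_2 ≅ Z^12.

Boundary ∂_1: C_1 → C_0 sends each edge [p,q] (with p < q) to q − p.
As a 7×18 matrix over Z this has rank 6, with invariant factors (1,1,1,1,1,1).

Boundary ∂_2: C_2 → C_1 acts by ∂[p,q,r] = [q,r] − [p,r] + [p,q]. For instance
  ∂adf = df − af + ad,
  ∂aeg = eg − ag + ae.
The 18×12 boundary matrix has rank 12 and Smith normal form diag(1,1,1,1,1,1,1,1,1,1,1,2).

Reading off H_k = ker ∂_k / im ∂_{k+1}:

  H_0: rank C_0 − rank ∂_1 = 7 − 6 = 1, and the invariant factors of ∂_1 are all 1, so H_0 ≅ Z.
  H_1: rank ker ∂_1 − rank ∂_2 = (18 − 6) − 12 = 0, and ∂_2 has invariant factor 2 > 1, so H_1 ≅ Z_2.
  H_2: rank ker ∂_2 − rank ∂_3 = (12 − 12) − 0 = 0, and there is no ∂_3, so H_2 ≅ 0.

Hence the Betti numbers are b_0 = 1, b_1 = 0, b_2 = 0.

b_0 = 1, b_1 = 0, b_2 = 0.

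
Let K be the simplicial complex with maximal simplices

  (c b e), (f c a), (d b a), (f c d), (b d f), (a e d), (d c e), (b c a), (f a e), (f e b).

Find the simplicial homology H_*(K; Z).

H_0 = Z,  H_1 = Z_2,  H_2 = 0.

Take the total order a < b < c < d < e < f on the vertex set. Then K (dimension 2) consists of the simplices:

  0-simplices (6): a, b, c, d, e, f
  1-simplices (15): ab, ac, ad, ae, af, bc, bd, be, bf, cd, ce, cf, de, df, ef
  2-simplices (10): abc, abd, acf, ade, aef, bce, bdf, bef, cde, cdf

giving chain groups C_0 ≅ Z^6, C_1 ≅ Z^15, C_2 ≅ Z^10.

Boundary ∂_1: C_1 → C_0 is given by ∂[p,q] = [q] − [p].
This gives a 6×15 integer matrix of rank 5; reducing to Smith normal form yields diagonal entries (1,1,1,1,1).

∂_2: C_2 → C_1 acts by ∂[p,q,r] = [q,r] − [p,r] + [p,q]. For instance
  ∂abd = bd − ad + ab,
  ∂bce = ce − be + bc.
This gives a 15×10 integer matrix of rank 10; reducing to Smith normal form yields diagonal entries (1,1,1,1,1,1,1,1,1,2).

Reading off H_k = ker ∂_k / im ∂_{k+1}:

  H_0: rank C_0 − rank ∂_1 = 6 − 5 = 1, and the invariant factors of ∂_1 are all 1, so H_0 ≅ Z.
  H_1: rank ker ∂_1 − rank ∂_2 = (15 − 5) − 10 = 0, and ∂_2 has invariant factor 2 > 1, so H_1 ≅ Z_2.
  H_2: rank ker ∂_2 − rank ∂_3 = (10 − 10) − 0 = 0, and there is no ∂_3, so H_2 ≅ 0.

As a check, the Euler characteristic is 6 − 15 + 10 = 1, which agrees with 1 − 0 + 0 = 1.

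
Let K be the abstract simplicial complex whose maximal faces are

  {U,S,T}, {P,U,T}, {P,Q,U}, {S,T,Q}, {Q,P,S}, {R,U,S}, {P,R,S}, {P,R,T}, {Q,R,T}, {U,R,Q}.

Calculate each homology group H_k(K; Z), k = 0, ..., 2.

H_0 = Z,  H_1 = Z/2,  H_2 = 0.

We work with the vertex ordering P < Q < R < S < T < U. The simplices of K, each written with vertices in increasing order, are:

  0-simplices (6): P, Q, R, S, T, U
  1-simplices (15): PQ, PR, PS, PT, PU, QR, QS, QT, QU, RS, RT, RU, ST, SU, TU
  2-simplices (10): PQS, PQU, PRS, PRT, PTU, QRT, QRU, QST, RSU, STU

Hence C_0 ≅ Z^6, C_1 ≅ Z^15, C_2 ≅ Z^10.

The boundary map ∂_1: C_1 → C_0 maps an edge to its endpoints' difference, ∂[p,q] = q − p. For instance
  ∂PU = U − P.
As a 6×15 matrix over Z this has rank 5, with invariant factors (1,1,1,1,1).

Boundary ∂_2: C_2 → C_1 sends each 2-simplex [p,q,r] to [q,r] − [p,r] + [p,q]. For instance
  ∂QRU = RU − QU + QR,
  ∂QRT = RT − QT + QR.
The resulting 15×10 matrix has rank 10, and its Smith normal form has invariant factors (1,1,1,1,1,1,1,1,1,2).

Computing H_k = (kernel of ∂_k) / (image of ∂_{k+1}):

  H_0: rank C_0 − rank ∂_1 = 6 − 5 = 1, and the invariant factors of ∂_1 are all 1, so H_0 ≅ Z.
  H_1: rank ker ∂_1 − rank ∂_2 = (15 − 5) − 10 = 0, and ∂_2 has invariant factor 2 > 1, so H_1 ≅ Z/2.
  H_2: rank ker ∂_2 − rank ∂_3 = (10 − 10) − 0 = 0, and there is no ∂_3, so H_2 ≅ 0.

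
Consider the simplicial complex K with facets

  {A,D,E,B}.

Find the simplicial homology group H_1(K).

H_1 = 0.

Fix the vertex order A < B < D < E and write every simplex with vertices in increasing order. Then dim K = 3 and the simplices of K are:

  0-simplices (4): A, B, D, E
  1-simplices (6): AB, AD, AE, BD, BE, DE
  2-simplices (4): ABD, ABE, ADE, BDE
  3-simplices (1): ABDE

Hence C_0 ≅ Z^4, C_1 ≅ Z^6, C_2 ≅ Z^4, C_3 ≅ Z^1.

∂_1: C_1 → C_0 sends each edge [p,q] (with p < q) to q − p. For instance
  ∂AB = B − A.
The 4×6 boundary matrix has rank 3 and Smith normal form diag(1,1,1).

∂_2: C_2 → C_1 maps a triangle to the signed sum of its edges. For instance
  ∂ADE = DE − AE + AD,
  ∂ABD = BD − AD + AB.
As a 6×4 matrix over Z this has rank 3, with invariant factors (1,1,1).

∂_3: C_3 → C_2 sends each 3-simplex σ to the alternating sum Σ_i (−1)^i (σ with its i-th vertex removed). For instance
  ∂ABDE = BDE − ADE + ABE − ABD.
This gives a 4×1 integer matrix of rank 1; reducing to Smith normal form yields diagonal entries (1).

Reading off H_k = ker ∂_k / im ∂_{k+1}:

  H_1: rank ker ∂_1 − rank ∂_2 = (6 − 3) − 3 = 0, and the invariant factors of ∂_2 are all 1, so H_1 ≅ 0.

(K is a triangulation of the 3-simplex.)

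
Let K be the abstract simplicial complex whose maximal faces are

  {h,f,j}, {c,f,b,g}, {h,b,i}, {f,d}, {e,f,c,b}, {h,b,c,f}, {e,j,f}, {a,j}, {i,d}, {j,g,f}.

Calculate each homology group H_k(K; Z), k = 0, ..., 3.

H_0 = Z,  H_1 = Z,  H_2 = 0,  H_3 = 0.

Order the vertices as a < b < c < d < e < f < g < h < i < j. Listing each simplex with vertices in this order, K has dimension 3 with simplices:

  0-simplices (10): a, b, c, d, e, f, g, h, i, j
  1-simplices (21): aj, bc, be, bf, bg, bh, bi, ce, cf, cg, ch, df, di, ef, ej, fg, fh, fj, gj, hi, hj
  2-simplices (14): bce, bcf, bcg, bch, bef, bfg, bfh, bhi, cef, cfg, cfh, efj, fgj, fhj
  3-simplices (3): bcef, bcfg, bcfh

so the chain groups are C_0 ≅ Z^10, C_1 ≅ Z^21, C_2 ≅ Z^14, C_3 ≅ Z^3.

Boundary ∂_1: C_1 → C_0 maps an edge to its endpoints' difference, ∂[p,q] = q − p.
The resulting 10×21 matrix has rank 9, and its Smith normal form has invariant factors (1,1,1,1,1,1,1,1,1).

Boundary ∂_2: C_2 → C_1 maps a triangle to the signed sum of its edges. For instance
  ∂bch = ch − bh + bc,
  ∂bfh = fh − bh + bf.
As a 21×14 matrix over Z this has rank 11, with invariant factors (1,1,1,1,1,1,1,1,1,1,1).

Boundary ∂_3: C_3 → C_2 sends each 3-simplex σ to the alternating sum Σ_i (−1)^i (σ with its i-th vertex removed). For instance
  ∂bcfg = cfg − bfg + bcg − bcf,
  ∂bcef = cef − bef + bcf − bce.
As a 14×3 matrix over Z this has rank 3, with invariant factors (1,1,1).

Computing H_k = (kernel of ∂_k) / (image of ∂_{k+1}):

  H_0: rank C_0 − rank ∂_1 = 10 − 9 = 1, and the invariant factors of ∂_1 are all 1, so H_0 ≅ Z.
  H_1: rank ker ∂_1 − rank ∂_2 = (21 − 9) − 11 = 1, and the invariant factors of ∂_2 are all 1, so H_1 ≅ Z.
  H_2: rank ker ∂_2 − rank ∂_3 = (14 − 11) − 3 = 0, and the invariant factors of ∂_3 are all 1, so H_2 ≅ 0.
  H_3: rank ker ∂_3 − rank ∂_4 = (3 − 3) − 0 = 0, and there is no ∂_4, so H_3 ≅ 0.

As a check, the Euler characteristic is 10 − 21 + 14 − 3 = 0, which agrees with 1 − 1 + 0 − 0 = 0.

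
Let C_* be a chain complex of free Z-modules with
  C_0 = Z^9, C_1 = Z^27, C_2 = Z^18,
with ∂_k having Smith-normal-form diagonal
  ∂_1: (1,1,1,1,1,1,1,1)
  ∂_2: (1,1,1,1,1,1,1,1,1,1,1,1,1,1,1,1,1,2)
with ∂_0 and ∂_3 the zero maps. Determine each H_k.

H_0 = Z,  H_1 = Z ⊕ Z/2Z,  H_2 = 0.

H_0: b_0 = 9 − 0 − 8 = 1; torsion from ∂_1 factors > 1: none. So H_0 = Z.
H_1: b_1 = 27 − 8 − 18 = 1; torsion from ∂_2 factors > 1: [2]. So H_1 = Z ⊕ Z/2Z.
H_2: b_2 = 18 − 18 − 0 = 0; torsion from ∂_3 factors > 1: none. So H_2 = 0.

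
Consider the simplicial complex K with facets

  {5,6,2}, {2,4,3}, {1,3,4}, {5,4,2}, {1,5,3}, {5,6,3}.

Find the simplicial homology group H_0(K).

H_0 = Z.

Take the total order 1 < 2 < 3 < 4 < 5 < 6 on the vertex set. Then K (dimension 2) consists of the simplices:

  0-simplices (6): [1], [2], [3], [4], [5], [6]
  1-simplices (12): [1,3], [1,4], [1,5], [2,3], [2,4], [2,5], [2,6], [3,4], [3,5], [3,6], [4,5], [5,6]
  2-simplices (6): [1,3,4], [1,3,5], [2,3,4], [2,4,5], [2,5,6], [3,5,6]

giving chain groups C_0 ≅ Z^6, C_1 ≅ Z^12, C_2 ≅ Z^6.

Boundary ∂_1: C_1 → C_0 sends each edge [p,q] (with p < q) to q − p. For instance
  ∂[1,4] = [4] − [1].
This gives a 6×12 integer matrix of rank 5; reducing to Smith normal form yields diagonal entries (1,1,1,1,1).

∂_2: C_2 → C_1 acts by ∂[p,q,r] = [q,r] − [p,r] + [p,q]. For instance
  ∂[2,5,6] = [5,6] − [2,6] + [2,5],
  ∂[2,3,4] = [3,4] − [2,4] + [2,3].
This gives a 12×6 integer matrix of rank 6; reducing to Smith normal form yields diagonal entries (1,1,1,1,1,1).

Reading off H_k = ker ∂_k / im ∂_{k+1}:

  H_0: rank C_0 − rank ∂_1 = 6 − 5 = 1, and the invariant factors of ∂_1 are all 1, so H_0 ≅ Z.

(K is a triangulation of the cylinder S^1 x I.)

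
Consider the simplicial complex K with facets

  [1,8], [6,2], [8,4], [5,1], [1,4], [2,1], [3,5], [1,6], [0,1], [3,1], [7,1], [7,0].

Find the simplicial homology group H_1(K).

Take the total order 0 < 1 < 2 < 3 < 4 < 5 < 6 < 7 < 8 on the vertex set. Then K (dimension 1) consists of the simplices:

  0-simplices (9): [0], [1], [2], [3], [4], [5], [6], [7], [8]
  1-simplices (12): [0,1], [0,7], [1,2], [1,3], [1,4], [1,5], [1,6], [1,7], [1,8], [2,6], [3,5], [4,8]

Hence C_0 ≅ Z^9, C_1 ≅ Z^12.

The boundary map ∂_1: C_1 → C_0 is given by ∂[p,q] = [q] − [p].
The resulting 9×12 matrix has rank 8, and its Smith normal form has invariant factors (1,1,1,1,1,1,1,1).

From H_k ≅ ker(∂_k) / im(∂_{k+1}) we obtain:

  H_1: rank ker ∂_1 − rank ∂_2 = (12 − 8) − 0 = 4, and there is no ∂_2, so H_1 ≅ Z^4.

H_1 ≅ Z^4.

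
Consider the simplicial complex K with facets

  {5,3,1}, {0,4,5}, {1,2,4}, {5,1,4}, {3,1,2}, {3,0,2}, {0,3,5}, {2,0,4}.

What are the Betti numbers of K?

b_0 = 1, b_1 = 0, b_2 = 1.

We work with the vertex ordering 0 < 1 < 2 < 3 < 4 < 5. The simplices of K, each written with vertices in increasing order, are:

  0-simplices (6): [0], [1], [2], [3], [4], [5]
  1-simplices (12): [0,2], [0,3], [0,4], [0,5], [1,2], [1,3], [1,4], [1,5], [2,3], [2,4], [3,5], [4,5]
  2-simplices (8): [0,2,3], [0,2,4], [0,3,5], [0,4,5], [1,2,3], [1,2,4], [1,3,5], [1,4,5]

giving chain groups C_0 ≅ Z^6, C_1 ≅ Z^12, C_2 ≅ Z^8.

The boundary map ∂_1: C_1 → C_0 is given by ∂[p,q] = [q] − [p].
As a 6×12 matrix over Z this has rank 5, with invariant factors (1,1,1,1,1).

∂_2: C_2 → C_1 sends each 2-simplex [p,q,r] to [q,r] − [p,r] + [p,q]. For instance
  ∂[0,2,4] = [2,4] − [0,4] + [0,2],
  ∂[1,4,5] = [4,5] − [1,5] + [1,4].
This gives a 12×8 integer matrix of rank 7; reducing to Smith normal form yields diagonal entries (1,1,1,1,1,1,1).

Reading off H_k = ker ∂_k / im ∂_{k+1}:

  H_0: rank C_0 − rank ∂_1 = 6 − 5 = 1, and the invariant factors of ∂_1 are all 1, so H_0 = Z.
  H_1: rank ker ∂_1 − rank ∂_2 = (12 − 5) − 7 = 0, and the invariant factors of ∂_2 are all 1, so H_1 = 0.
  H_2: rank ker ∂_2 − rank ∂_3 = (8 − 7) − 0 = 1, and there is no ∂_3, so H_2 = Z.

(K is a triangulation of the 2-sphere S^2.)

Hence the Betti numbers are b_0 = 1, b_1 = 0, b_2 = 1.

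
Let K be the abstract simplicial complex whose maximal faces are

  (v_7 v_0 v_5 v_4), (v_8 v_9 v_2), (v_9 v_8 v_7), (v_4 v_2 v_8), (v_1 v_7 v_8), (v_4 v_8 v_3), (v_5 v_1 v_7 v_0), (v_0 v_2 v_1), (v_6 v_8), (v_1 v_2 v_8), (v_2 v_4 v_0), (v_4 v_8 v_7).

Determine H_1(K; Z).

K has 10 vertices, 22 edges, 16 triangles, 2 3-simplices.
rank ∂_1 = 9, rank ∂_2 = 13 ⇒ b_1 = 22 − 9 − 13 = 0; all invariant factors of ∂_2 are 1 so no torsion. So H_1 ≅ 0.

H_1 ≅ 0.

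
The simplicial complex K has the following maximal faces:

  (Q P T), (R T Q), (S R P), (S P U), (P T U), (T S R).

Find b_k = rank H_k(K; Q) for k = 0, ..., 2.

Fix the vertex order P < Q < R < S < T < U and write every simplex with vertices in increasing order. Then dim K = 2 and the simplices of K are:

  0-simplices (6): P, Q, R, S, T, U
  1-simplices (12): PQ, PR, PS, PT, PU, QR, QT, RS, RT, ST, SU, TU
  2-simplices (6): PQT, PRS, PSU, PTU, QRT, RST

so the chain groups are C_0 ≅ Z^6, C_1 ≅ Z^12, C_2 ≅ Z^6.

∂_1: C_1 → C_0 is given by ∂[p,q] = [q] − [p].
As a 6×12 matrix over Z this has rank 5, with invariant factors (1,1,1,1,1).

Boundary ∂_2: C_2 → C_1 sends each 2-simplex [p,q,r] to [q,r] − [p,r] + [p,q]. For instance
  ∂PRS = RS − PS + PR,
  ∂RST = ST − RT + RS.
The resulting 12×6 matrix has rank 6, and its Smith normal form has invariant factors (1,1,1,1,1,1).

Computing H_k = (kernel of ∂_k) / (image of ∂_{k+1}):

  H_0: rank C_0 − rank ∂_1 = 6 − 5 = 1, and the invariant factors of ∂_1 are all 1, so H_0 = Z.
  H_1: rank ker ∂_1 − rank ∂_2 = (12 − 5) − 6 = 1, and the invariant factors of ∂_2 are all 1, so H_1 = Z.
  H_2: rank ker ∂_2 − rank ∂_3 = (6 − 6) − 0 = 0, and there is no ∂_3, so H_2 = 0.

As a check, the Euler characteristic is 6 − 12 + 6 = 0, which agrees with 1 − 1 + 0 = 0.

Hence the Betti numbers are b_0 = 1, b_1 = 1, b_2 = 0.

b_0 = 1, b_1 = 1, b_2 = 0.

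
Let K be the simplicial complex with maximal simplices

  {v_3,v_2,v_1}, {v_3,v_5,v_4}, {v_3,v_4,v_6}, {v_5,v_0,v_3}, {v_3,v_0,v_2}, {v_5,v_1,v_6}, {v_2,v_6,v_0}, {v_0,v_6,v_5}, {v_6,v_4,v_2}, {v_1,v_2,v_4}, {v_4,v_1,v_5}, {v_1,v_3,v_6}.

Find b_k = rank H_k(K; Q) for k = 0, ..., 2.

b_0 = 1, b_1 = 0, b_2 = 0.

Order the vertices as v_0 < v_1 < v_2 < v_3 < v_4 < v_5 < v_6. Listing each simplex with vertices in this order, K has dimension 2 with simplices:

  0-simplices (7): [v_0], [v_1], [v_2], [v_3], [v_4], [v_5], [v_6]
  1-simplices (18): (18 of them)
  2-simplices (12): (12 of them)

giving chain groups C_0 ≅ Z^7, C_1 ≅ Z^18, C_2 ≅ Z^12.

∂_1: C_1 → C_0 sends each edge [p,q] (with p < q) to q − p.
As a 7×18 matrix over Z this has rank 6, with invariant factors (1,1,1,1,1,1).

Boundary ∂_2: C_2 → C_1 maps a triangle to the signed sum of its edges. For instance
  ∂[v_3,v_4,v_5] = [v_4,v_5] − [v_3,v_5] + [v_3,v_4],
  ∂[v_3,v_4,v_6] = [v_4,v_6] − [v_3,v_6] + [v_3,v_4].
As a 18×12 matrix over Z this has rank 12, with invariant factors (1,1,1,1,1,1,1,1,1,1,1,2).

Now H_k = ker ∂_k / im ∂_{k+1}, so:

  H_0: rank C_0 − rank ∂_1 = 7 − 6 = 1, and the invariant factors of ∂_1 are all 1, so H_0 ≅ Z.
  H_1: rank ker ∂_1 − rank ∂_2 = (18 − 6) − 12 = 0, and ∂_2 has invariant factor 2 > 1, so H_1 ≅ Z_2.
  H_2: rank ker ∂_2 − rank ∂_3 = (12 − 12) − 0 = 0, and there is no ∂_3, so H_2 ≅ 0.

(K is a triangulation of the real projective plane RP^2.)

Hence the Betti numbers are b_0 = 1, b_1 = 0, b_2 = 0.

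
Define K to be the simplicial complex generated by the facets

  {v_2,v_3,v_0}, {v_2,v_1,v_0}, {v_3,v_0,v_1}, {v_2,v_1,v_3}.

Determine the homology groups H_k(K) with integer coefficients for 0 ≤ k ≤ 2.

K has 4 vertices, 6 edges, 4 triangles.
rank ∂_0 = 0, rank ∂_1 = 3 ⇒ b_0 = 4 − 0 − 3 = 1; all invariant factors of ∂_1 are 1 so no torsion. So H_0 = Z.
rank ∂_1 = 3, rank ∂_2 = 3 ⇒ b_1 = 6 − 3 − 3 = 0; all invariant factors of ∂_2 are 1 so no torsion. So H_1 = 0.
rank ∂_2 = 3, rank ∂_3 = 0 ⇒ b_2 = 4 − 3 − 0 = 1. So H_2 = Z.

H_0 = Z,  H_1 = 0,  H_2 = Z.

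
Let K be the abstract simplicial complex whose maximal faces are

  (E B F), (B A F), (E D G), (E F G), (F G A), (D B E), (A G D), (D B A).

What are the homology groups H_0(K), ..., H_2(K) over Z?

H_0 = Z,  H_1 = 0,  H_2 = Z.

We work with the vertex ordering A < B < D < E < F < G. The simplices of K, each written with vertices in increasing order, are:

  0-simplices (6): A, B, D, E, F, G
  1-simplices (12): AB, AD, AF, AG, BD, BE, BF, DE, DG, EF, EG, FG
  2-simplices (8): ABD, ABF, ADG, AFG, BDE, BEF, DEG, EFG

Hence C_0 ≅ Z^6, C_1 ≅ Z^12, C_2 ≅ Z^8.

Boundary ∂_1: C_1 → C_0 is given by ∂[p,q] = [q] − [p].
The resulting 6×12 matrix has rank 5, and its Smith normal form has invariant factors (1,1,1,1,1).

Boundary ∂_2: C_2 → C_1 sends each 2-simplex [p,q,r] to [q,r] − [p,r] + [p,q]. For instance
  ∂AFG = FG − AG + AF,
  ∂ABD = BD − AD + AB.
This gives a 12×8 integer matrix of rank 7; reducing to Smith normal form yields diagonal entries (1,1,1,1,1,1,1).

From H_k ≅ ker(∂_k) / im(∂_{k+1}) we obtain:

  H_0: rank C_0 − rank ∂_1 = 6 − 5 = 1, and the invariant factors of ∂_1 are all 1, so H_0 = Z.
  H_1: rank ker ∂_1 − rank ∂_2 = (12 − 5) − 7 = 0, and the invariant factors of ∂_2 are all 1, so H_1 = 0.
  H_2: rank ker ∂_2 − rank ∂_3 = (8 − 7) − 0 = 1, and there is no ∂_3, so H_2 = Z.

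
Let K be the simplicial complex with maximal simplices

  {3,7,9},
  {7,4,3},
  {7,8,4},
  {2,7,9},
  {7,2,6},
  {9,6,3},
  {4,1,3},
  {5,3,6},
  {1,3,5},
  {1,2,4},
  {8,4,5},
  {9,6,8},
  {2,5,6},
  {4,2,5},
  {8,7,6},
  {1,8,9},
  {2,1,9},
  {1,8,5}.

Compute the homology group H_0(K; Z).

H_0 = Z.

Order the vertices as 1 < 2 < 3 < 4 < 5 < 6 < 7 < 8 < 9. Listing each simplex with vertices in this order, K has dimension 2 with simplices:

  0-simplices (9): [1], [2], [3], [4], [5], [6], [7], [8], [9]
  1-simplices (27): (27 of them)
  2-simplices (18): [1,2,4], [1,2,9], [1,3,4], [1,3,5], [1,5,8], [1,8,9], [2,4,5], [2,5,6], [2,6,7], [2,7,9], [3,4,7], [3,5,6], [3,6,9], [3,7,9], [4,5,8], [4,7,8], [6,7,8], [6,8,9]

Hence C_0 ≅ Z^9, C_1 ≅ Z^27, C_2 ≅ Z^18.

Boundary ∂_1: C_1 → C_0 is given by ∂[p,q] = [q] − [p]. For instance
  ∂[3,5] = [5] − [3].
The resulting 9×27 matrix has rank 8, and its Smith normal form has invariant factors (1,1,1,1,1,1,1,1).

Boundary ∂_2: C_2 → C_1 acts by ∂[p,q,r] = [q,r] − [p,r] + [p,q]. For instance
  ∂[4,7,8] = [7,8] − [4,8] + [4,7],
  ∂[1,2,4] = [2,4] − [1,4] + [1,2].
This gives a 27×18 integer matrix of rank 18; reducing to Smith normal form yields diagonal entries (1,1,1,1,1,1,1,1,1,1,1,1,1,1,1,1,1,2).

Reading off H_k = ker ∂_k / im ∂_{k+1}:

  H_0: rank C_0 − rank ∂_1 = 9 − 8 = 1, and the invariant factors of ∂_1 are all 1, so H_0 = Z.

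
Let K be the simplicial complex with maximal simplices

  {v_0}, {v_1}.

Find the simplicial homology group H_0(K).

H_0 ≅ Z^2.

We work with the vertex ordering v_0 < v_1. The simplices of K, each written with vertices in increasing order, are:

  0-simplices (2): [v_0], [v_1]

giving chain groups C_0 ≅ Z^2.

Reading off H_k = ker ∂_k / im ∂_{k+1}:

  H_0: rank C_0 − rank ∂_1 = 2 − 0 = 2, and there is no ∂_1, so H_0 ≅ Z^2.

(K is a triangulation of a set of 2 points.)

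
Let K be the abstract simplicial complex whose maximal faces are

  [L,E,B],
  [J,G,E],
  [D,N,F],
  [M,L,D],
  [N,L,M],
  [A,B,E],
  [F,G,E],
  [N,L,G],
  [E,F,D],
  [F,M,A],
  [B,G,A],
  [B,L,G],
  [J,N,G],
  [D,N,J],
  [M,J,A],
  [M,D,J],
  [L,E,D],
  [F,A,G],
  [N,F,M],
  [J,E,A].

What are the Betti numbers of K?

Fix the vertex order A < B < D < E < F < G < J < L < M < N and write every simplex with vertices in increasing order. Then dim K = 2 and the simplices of K are:

  0-simplices (10): A, B, D, E, F, G, J, L, M, N
  1-simplices (30): AB, AE, AF, AG, AJ, AM, BE, BG, BL, DE, DF, DJ, DL, DM, DN, EF, EG, EJ, EL, FG, FM, FN, GJ, GL, GN, JM, JN, LM, LN, MN
  2-simplices (20): ABE, ABG, AEJ, AFG, AFM, AJM, BEL, BGL, DEF, DEL, DFN, DJM, DJN, DLM, EFG, EGJ, FMN, GJN, GLN, LMN

giving chain groups C_0 ≅ Z^10, C_1 ≅ Z^30, C_2 ≅ Z^20.

Boundary ∂_1: C_1 → C_0 is given by ∂[p,q] = [q] − [p].
This gives a 10×30 integer matrix of rank 9; reducing to Smith normal form yields diagonal entries (1,1,1,1,1,1,1,1,1).

The boundary map ∂_2: C_2 → C_1 acts by ∂[p,q,r] = [q,r] − [p,r] + [p,q]. For instance
  ∂ABE = BE − AE + AB,
  ∂AJM = JM − AM + AJ.
The 30×20 boundary matrix has rank 20 and Smith normal form diag(1,1,1,1,1,1,1,1,1,1,1,1,1,1,1,1,1,1,1,2).

Computing H_k = (kernel of ∂_k) / (image of ∂_{k+1}):

  H_0: rank C_0 − rank ∂_1 = 10 − 9 = 1, and the invariant factors of ∂_1 are all 1, so H_0 = Z.
  H_1: rank ker ∂_1 − rank ∂_2 = (30 − 9) − 20 = 1, and ∂_2 has invariant factor 2 > 1, so H_1 = Z ⊕ Z/2Z.
  H_2: rank ker ∂_2 − rank ∂_3 = (20 − 20) − 0 = 0, and there is no ∂_3, so H_2 = 0.

As a check, the Euler characteristic is 10 − 30 + 20 = 0, which agrees with 1 − 1 + 0 = 0.

Hence the Betti numbers are b_0 = 1, b_1 = 1, b_2 = 0.

b_0 = 1, b_1 = 1, b_2 = 0.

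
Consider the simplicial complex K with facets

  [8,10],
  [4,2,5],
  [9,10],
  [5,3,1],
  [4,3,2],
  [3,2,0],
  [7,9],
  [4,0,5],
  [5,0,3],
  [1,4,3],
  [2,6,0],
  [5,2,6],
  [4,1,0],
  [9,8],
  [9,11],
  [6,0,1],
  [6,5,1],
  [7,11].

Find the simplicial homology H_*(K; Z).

We work with the vertex ordering 0 < 1 < 2 < 3 < 4 < 5 < 6 < 7 < 8 < 9 < 10 < 11. The simplices of K, each written with vertices in increasing order, are:

  0-simplices (12): [0], [1], [2], [3], [4], [5], [6], [7], [8], [9], [10], [11]
  1-simplices (24): (24 of them)
  2-simplices (12): [0,1,4], [0,1,6], [0,2,3], [0,2,6], [0,3,5], [0,4,5], [1,3,4], [1,3,5], [1,5,6], [2,3,4], [2,4,5], [2,5,6]

Hence C_0 ≅ Z^12, C_1 ≅ Z^24, C_2 ≅ Z^12.

Boundary ∂_1: C_1 → C_0 is given by ∂[p,q] = [q] − [p]. For instance
  ∂[0,2] = [2] − [0].
The 12×24 boundary matrix has rank 10 and Smith normal form diag(1,1,1,1,1,1,1,1,1,1).

∂_2: C_2 → C_1 sends each 2-simplex [p,q,r] to [q,r] − [p,r] + [p,q]. For instance
  ∂[2,5,6] = [5,6] − [2,6] + [2,5],
  ∂[0,1,4] = [1,4] − [0,4] + [0,1].
As a 24×12 matrix over Z this has rank 12, with invariant factors (1,1,1,1,1,1,1,1,1,1,1,2).

Computing H_k = (kernel of ∂_k) / (image of ∂_{k+1}):

  H_0: rank C_0 − rank ∂_1 = 12 − 10 = 2, and the invariant factors of ∂_1 are all 1, so H_0 = Z^2.
  H_1: rank ker ∂_1 − rank ∂_2 = (24 − 10) − 12 = 2, and ∂_2 has invariant factor 2 > 1, so H_1 = Z^2 ⊕ Z/2.
  H_2: rank ker ∂_2 − rank ∂_3 = (12 − 12) − 0 = 0, and there is no ∂_3, so H_2 = 0.

As a check, the Euler characteristic is 12 − 24 + 12 = 0, which agrees with 2 − 2 + 0 = 0.

H_0 = Z^2,  H_1 = Z^2 ⊕ Z/2,  H_2 = 0.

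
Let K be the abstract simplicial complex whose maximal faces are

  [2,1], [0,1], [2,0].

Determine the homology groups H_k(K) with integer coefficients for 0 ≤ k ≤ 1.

Fix the vertex order 0 < 1 < 2 and write every simplex with vertices in increasing order. Then dim K = 1 and the simplices of K are:

  0-simplices (3): [0], [1], [2]
  1-simplices (3): [0,1], [0,2], [1,2]

so the chain groups are C_0 ≅ Z^3, C_1 ≅ Z^3.

Boundary ∂_1: C_1 → C_0 sends each edge [p,q] (with p < q) to q − p. For instance
  ∂[0,1] = [1] − [0].
This gives a 3×3 integer matrix of rank 2; reducing to Smith normal form yields diagonal entries (1,1).

Reading off H_k = ker ∂_k / im ∂_{k+1}:

  H_0: rank C_0 − rank ∂_1 = 3 − 2 = 1, and the invariant factors of ∂_1 are all 1, so H_0 = Z.
  H_1: rank ker ∂_1 − rank ∂_2 = (3 − 2) − 0 = 1, and there is no ∂_2, so H_1 = Z.

H_0 = Z,  H_1 = Z.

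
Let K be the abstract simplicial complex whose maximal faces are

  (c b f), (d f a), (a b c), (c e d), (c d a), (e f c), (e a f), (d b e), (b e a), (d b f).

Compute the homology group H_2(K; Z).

Fix the vertex order a < b < c < d < e < f and write every simplex with vertices in increasing order. Then dim K = 2 and the simplices of K are:

  0-simplices (6): a, b, c, d, e, f
  1-simplices (15): ab, ac, ad, ae, af, bc, bd, be, bf, cd, ce, cf, de, df, ef
  2-simplices (10): abc, abe, acd, adf, aef, bcf, bde, bdf, cde, cef

so the chain groups are C_0 ≅ Z^6, C_1 ≅ Z^15, C_2 ≅ Z^10.

Boundary ∂_1: C_1 → C_0 sends each edge [p,q] (with p < q) to q − p.
The 6×15 boundary matrix has rank 5 and Smith normal form diag(1,1,1,1,1).

∂_2: C_2 → C_1 maps a triangle to the signed sum of its edges. For instance
  ∂cde = de − ce + cd,
  ∂bdf = df − bf + bd.
As a 15×10 matrix over Z this has rank 10, with invariant factors (1,1,1,1,1,1,1,1,1,2).

Now H_k = ker ∂_k / im ∂_{k+1}, so:

  H_2: rank ker ∂_2 − rank ∂_3 = (10 − 10) − 0 = 0, and there is no ∂_3, so H_2 = 0.

H_2 ≅ 0.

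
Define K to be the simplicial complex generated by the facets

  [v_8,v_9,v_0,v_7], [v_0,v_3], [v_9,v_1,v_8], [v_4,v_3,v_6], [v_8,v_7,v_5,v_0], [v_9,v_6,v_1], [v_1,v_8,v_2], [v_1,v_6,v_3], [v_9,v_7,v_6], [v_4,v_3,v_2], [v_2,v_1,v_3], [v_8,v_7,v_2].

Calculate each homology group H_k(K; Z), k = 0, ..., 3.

H_0 ≅ Z,  H_1 ≅ Z,  H_2 = 0,  H_3 = 0.

Take the total order v_0 < v_1 < v_2 < v_3 < v_4 < v_5 < v_6 < v_7 < v_8 < v_9 on the vertex set. Then K (dimension 3) consists of the simplices:

  0-simplices (10): [v_0], [v_1], [v_2], [v_3], [v_4], [v_5], [v_6], [v_7], [v_8], [v_9]
  1-simplices (24): (24 of them)
  2-simplices (16): (16 of them)
  3-simplices (2): [v_0,v_5,v_7,v_8], [v_0,v_7,v_8,v_9]

Hence C_0 ≅ Z^10, C_1 ≅ Z^24, C_2 ≅ Z^16, C_3 ≅ Z^2.

∂_1: C_1 → C_0 maps an edge to its endpoints' difference, ∂[p,q] = q − p. For instance
  ∂[v_1,v_2] = [v_2] − [v_1].
The 10×24 boundary matrix has rank 9 and Smith normal form diag(1,1,1,1,1,1,1,1,1).

∂_2: C_2 → C_1 sends each 2-simplex [p,q,r] to [q,r] − [p,r] + [p,q]. For instance
  ∂[v_3,v_4,v_6] = [v_4,v_6] − [v_3,v_6] + [v_3,v_4],
  ∂[v_5,v_7,v_8] = [v_7,v_8] − [v_5,v_8] + [v_5,v_7].
The resulting 24×16 matrix has rank 14, and its Smith normal form has invariant factors (1,1,1,1,1,1,1,1,1,1,1,1,1,1).

Boundary ∂_3: C_3 → C_2 sends each 3-simplex σ to the alternating sum Σ_i (−1)^i (σ with its i-th vertex removed). For instance
  ∂[v_0,v_5,v_7,v_8] = [v_5,v_7,v_8] − [v_0,v_7,v_8] + [v_0,v_5,v_8] − [v_0,v_5,v_7],
  ∂[v_0,v_7,v_8,v_9] = [v_7,v_8,v_9] − [v_0,v_8,v_9] + [v_0,v_7,v_9] − [v_0,v_7,v_8].
As a 16×2 matrix over Z this has rank 2, with invariant factors (1,1).

From H_k ≅ ker(∂_k) / im(∂_{k+1}) we obtain:

  H_0: rank C_0 − rank ∂_1 = 10 − 9 = 1, and the invariant factors of ∂_1 are all 1, so H_0 = Z.
  H_1: rank ker ∂_1 − rank ∂_2 = (24 − 9) − 14 = 1, and the invariant factors of ∂_2 are all 1, so H_1 = Z.
  H_2: rank ker ∂_2 − rank ∂_3 = (16 − 14) − 2 = 0, and the invariant factors of ∂_3 are all 1, so H_2 = 0.
  H_3: rank ker ∂_3 − rank ∂_4 = (2 − 2) − 0 = 0, and there is no ∂_4, so H_3 = 0.

As a check, the Euler characteristic is 10 − 24 + 16 − 2 = 0, which agrees with 1 − 1 + 0 − 0 = 0.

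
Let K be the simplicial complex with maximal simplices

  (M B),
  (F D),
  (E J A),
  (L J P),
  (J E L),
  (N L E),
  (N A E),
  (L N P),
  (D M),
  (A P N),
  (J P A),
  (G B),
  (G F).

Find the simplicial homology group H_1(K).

H_1 ≅ Z.

We work with the vertex ordering A < B < D < E < F < G < J < L < M < N < P. The simplices of K, each written with vertices in increasing order, are:

  0-simplices (11): A, B, D, E, F, G, J, L, M, N, P
  1-simplices (17): AE, AJ, AN, AP, BG, BM, DF, DM, EJ, EL, EN, FG, JL, JP, LN, LP, NP
  2-simplices (8): AEJ, AEN, AJP, ANP, EJL, ELN, JLP, LNP

Hence C_0 ≅ Z^11, C_1 ≅ Z^17, C_2 ≅ Z^8.

∂_1: C_1 → C_0 maps an edge to its endpoints' difference, ∂[p,q] = q − p.
As a 11×17 matrix over Z this has rank 9, with invariant factors (1,1,1,1,1,1,1,1,1).

The boundary map ∂_2: C_2 → C_1 sends each 2-simplex [p,q,r] to [q,r] − [p,r] + [p,q]. For instance
  ∂EJL = JL − EL + EJ,
  ∂LNP = NP − LP + LN.
The 17×8 boundary matrix has rank 7 and Smith normal form diag(1,1,1,1,1,1,1).

Computing H_k = (kernel of ∂_k) / (image of ∂_{k+1}):

  H_1: rank ker ∂_1 − rank ∂_2 = (17 − 9) − 7 = 1, and the invariant factors of ∂_2 are all 1, so H_1 ≅ Z.

(K is a triangulation of the disjoint union of the circle S^1 and the 2-sphere S^2.)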